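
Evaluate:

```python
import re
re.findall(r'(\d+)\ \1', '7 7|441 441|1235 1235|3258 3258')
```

`\1` has to match the exact text group 1 already captured.
With a single group, `findall` returns only what that group captured — 4 items.

['7', '441', '1235', '3258']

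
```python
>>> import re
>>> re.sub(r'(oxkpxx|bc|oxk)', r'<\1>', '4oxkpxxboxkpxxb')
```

'4<oxkpxx>b<oxkpxx>b'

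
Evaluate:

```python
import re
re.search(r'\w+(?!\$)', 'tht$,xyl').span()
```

(0, 2)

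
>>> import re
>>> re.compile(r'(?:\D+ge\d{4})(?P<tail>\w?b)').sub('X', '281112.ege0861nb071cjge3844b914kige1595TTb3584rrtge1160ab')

This matches one or more of a non-digit, then the literal 'ge', then exactly 4 of a digit (non-capturing group); then optionally a word character, then the literal 'b' (captured as 'tail').
Matches: at [6:16] → '.ege0861nb'; at [19:28] → 'cjge3844b'; at [46:57] → 'rrtge1160ab'.
`sub` substitutes 'X' at each match site.

'281112X071X914kige1595TTb3584X'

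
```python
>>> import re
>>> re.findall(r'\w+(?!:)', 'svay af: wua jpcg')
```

The negative lookaround is zero-width — it rules out positions where the adjacent text would match, without consuming anything.
Walking the string: at [0:4] → 'svay'; at [5:6] → 'a'; at [9:12] → 'wua'; at [13:17] → 'jpcg'.
No capturing groups, so `findall` returns the 4 full match strings.

['svay', 'a', 'wua', 'jpcg']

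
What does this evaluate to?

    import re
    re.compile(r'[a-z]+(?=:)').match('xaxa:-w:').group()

The lookaround is zero-width — it requires the adjacent text to match without consuming it, so the asserted text isn't part of the match.
`re.match` only tries the pattern at the start of the string.
The match spans [0:4] → 'xaxa'.

'xaxa'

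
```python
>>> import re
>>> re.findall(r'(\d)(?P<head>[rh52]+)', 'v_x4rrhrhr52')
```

[('4', 'rrhrhr52')]

This matches a digit (captured); then one or more of one of [rh52] (captured as 'head').
Walking the string: at [3:12] match '4rrhrhr52', groups = ('4', 'rrhrhr52').
Multiple groups make `findall` return tuples — one 2-tuple for the one match.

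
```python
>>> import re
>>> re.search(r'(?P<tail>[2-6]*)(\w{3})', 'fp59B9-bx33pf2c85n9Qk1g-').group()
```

Pattern: zero or more of a character in [2-6] (captured as 'tail'); then exactly 3 of a word character (captured).
`search` walks the string left to right and returns the first match it finds.
The match spans [0:3] → 'fp5'.
Captured: group 1 = '', group 2 = 'fp5'.

'fp5'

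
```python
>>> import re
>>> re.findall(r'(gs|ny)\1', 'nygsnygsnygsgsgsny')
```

['gs']

`\1` has to match the exact text group 1 already captured.
Matches: at [10:14] match 'gsgs', group 1 = 'gs'.
With a single group, `findall` returns only what that group captured — 1 item.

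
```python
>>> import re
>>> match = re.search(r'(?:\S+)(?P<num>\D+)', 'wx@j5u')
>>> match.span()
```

(0, 6)

Pattern: one or more of a non-whitespace character (non-capturing group); then one or more of a non-digit (captured as 'num').
Unlike `match`, `search` isn't anchored — it looks for the pattern anywhere in the string.
The match spans [0:6] → 'wx@j5u'.
Captured: group 1 = 'u'.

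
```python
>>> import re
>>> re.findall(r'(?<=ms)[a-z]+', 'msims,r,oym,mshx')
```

The lookaround is zero-width — it requires the adjacent text to match without consuming it, so the asserted text isn't part of the match.
With no groups in the pattern, `findall` gives back each whole match — 2 here.

['ims', 'hx']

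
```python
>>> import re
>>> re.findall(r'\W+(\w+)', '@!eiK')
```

With a single group, `findall` returns only what that group captured — 1 item.

['eiK']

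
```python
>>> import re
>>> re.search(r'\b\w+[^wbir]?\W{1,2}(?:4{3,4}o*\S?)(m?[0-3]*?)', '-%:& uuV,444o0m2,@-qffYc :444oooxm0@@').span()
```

(5, 15)

Because the quantifier is non-greedy, it stops expanding at the earliest point where the rest of the pattern can succeed.
The match spans [5:15] → 'uuV,444o0m'.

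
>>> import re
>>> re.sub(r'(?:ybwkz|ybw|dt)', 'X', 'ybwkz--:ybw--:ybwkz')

'X--:X--:X'

`|` is ordered: at each position the engine commits to the first alternative that works.
Matches: at [0:5] → 'ybwkz'; at [8:11] → 'ybw'; at [14:19] → 'ybwkz'.
Each match is replaced by 'X'.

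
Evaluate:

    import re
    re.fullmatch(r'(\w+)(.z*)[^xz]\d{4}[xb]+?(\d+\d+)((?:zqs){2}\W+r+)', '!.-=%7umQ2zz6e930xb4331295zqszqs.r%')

`fullmatch` succeeds only if the pattern covers the string from start to end.
Here there's no way to consume every character, so the call returns None.

None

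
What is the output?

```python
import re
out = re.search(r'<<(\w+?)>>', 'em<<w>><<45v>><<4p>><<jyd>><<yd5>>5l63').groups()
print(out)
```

('w',)

`search` walks the string left to right and returns the first match it finds.
The match spans [2:7] → '<<w>>'.
Captured: group 1 = 'w'.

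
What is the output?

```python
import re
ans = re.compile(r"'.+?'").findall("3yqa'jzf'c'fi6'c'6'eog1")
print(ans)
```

["'jzf'", "'fi6'", "'6'"]

Since nothing is captured, `findall` lists the 3 matched substrings directly.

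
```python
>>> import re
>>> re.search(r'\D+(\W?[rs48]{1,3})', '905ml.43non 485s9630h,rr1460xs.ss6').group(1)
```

'4'

The match spans [3:7] → 'ml.4'.
Captured: group 1 = '4'.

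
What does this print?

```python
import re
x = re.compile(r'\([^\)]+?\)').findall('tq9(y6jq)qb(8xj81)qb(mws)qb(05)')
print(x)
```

['(y6jq)', '(8xj81)', '(mws)', '(05)']

Matches: at [3:9] → '(y6jq)'; at [11:18] → '(8xj81)'; at [20:25] → '(mws)'; at [27:31] → '(05)'.
`findall` yields the raw match text (4 of them) because the pattern has no groups.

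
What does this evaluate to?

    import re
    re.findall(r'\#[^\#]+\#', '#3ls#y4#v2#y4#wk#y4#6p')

Walking the string: at [0:5] → '#3ls#'; at [7:11] → '#v2#'; at [13:17] → '#wk#'.
Since nothing is captured, `findall` lists the 3 matched substrings directly.

['#3ls#', '#v2#', '#wk#']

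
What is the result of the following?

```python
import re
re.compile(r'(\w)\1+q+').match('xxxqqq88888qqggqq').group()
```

'xxxqqq'

`match` is anchored at position 0; if the pattern doesn't fit there, it returns None.
The match spans [0:6] → 'xxxqqq'.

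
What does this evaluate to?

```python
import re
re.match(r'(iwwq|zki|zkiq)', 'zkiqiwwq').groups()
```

('zki',)

`|` is ordered: at each position the engine commits to the first alternative that works.
`match` is anchored at position 0; if the pattern doesn't fit there, it returns None.
The match spans [0:3] → 'zki'.
Captured: group 1 = 'zki'.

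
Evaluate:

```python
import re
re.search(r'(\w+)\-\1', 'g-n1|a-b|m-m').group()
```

'm-m'

`\1` is not a pattern — it's the concrete string captured by group 1, re-applied verbatim.
The match spans [9:12] → 'm-m'.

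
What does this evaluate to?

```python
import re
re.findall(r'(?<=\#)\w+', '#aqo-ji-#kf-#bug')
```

The `(?=…)`/`(?<=…)` assertion just peeks at neighbouring text; it doesn't advance the match position.
`findall` yields the raw match text (3 of them) because the pattern has no groups.

['aqo', 'kf', 'bug']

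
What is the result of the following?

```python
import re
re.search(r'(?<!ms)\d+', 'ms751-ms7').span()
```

A negative assertion filters positions out without eating any characters.
The match spans [3:5] → '51'.

(3, 5)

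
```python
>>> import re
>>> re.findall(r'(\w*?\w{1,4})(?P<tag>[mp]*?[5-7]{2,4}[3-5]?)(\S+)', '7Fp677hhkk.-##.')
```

[('7Fp6', '77', 'hhkk.-##.')]

3 groups means the one result is a tuple of 3 captured strings — 1 here.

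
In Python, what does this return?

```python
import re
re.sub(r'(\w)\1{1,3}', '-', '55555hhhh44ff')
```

'-5---'

`\1` has to match the exact text group 1 already captured.
Each match is replaced by '-'.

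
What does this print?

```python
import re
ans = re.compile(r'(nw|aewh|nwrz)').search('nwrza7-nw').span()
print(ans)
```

Alternation tries branches left to right and keeps the first one that lets the overall match succeed at that position.
`re.search` scans for the first position where the pattern succeeds.
The match spans [0:2] → 'nw'.
Captured: group 1 = 'nw'.

(0, 2)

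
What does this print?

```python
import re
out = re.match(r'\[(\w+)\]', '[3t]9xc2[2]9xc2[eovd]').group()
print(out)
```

[3t]

`re.match` only tries the pattern at the start of the string.
The match spans [0:4] → '[3t]'.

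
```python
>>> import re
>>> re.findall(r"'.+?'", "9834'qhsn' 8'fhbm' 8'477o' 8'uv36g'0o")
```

A non-greedy quantifier consumes as few characters as it can — just enough that the remainder of the pattern still matches from where it stops; whatever follows it matches normally.
Scanning left to right: at [4:10] → "'qhsn'"; at [12:18] → "'fhbm'"; at [20:26] → "'477o'"; at [28:35] → "'uv36g'".
With no groups in the pattern, `findall` gives back each whole match — 4 here.

["'qhsn'", "'fhbm'", "'477o'", "'uv36g'"]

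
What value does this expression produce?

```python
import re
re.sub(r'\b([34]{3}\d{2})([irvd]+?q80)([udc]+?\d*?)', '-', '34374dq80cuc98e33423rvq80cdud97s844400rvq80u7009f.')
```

'-uc98e33423rvq80cdud97s844400rvq80u7009f.'

The pattern matches a word boundary (`\b`, zero-width); then exactly 3 of one of [34], then exactly 2 of a digit (captured); then one or more of one of [irvd] (lazy), then the literal 'q80' (captured); then one or more of one of [udc] (lazy), then zero or more of a digit (lazy) (captured).
With the lazy modifier that quantifier settles for the fewest repetitions that let the rest of the pattern succeed (the atoms after it are unaffected and can still be greedy).
Matches: at [0:10] → '34374dq80c'.
Each match is replaced by '-'.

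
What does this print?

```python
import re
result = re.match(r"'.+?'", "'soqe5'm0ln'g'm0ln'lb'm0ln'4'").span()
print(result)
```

`re.match` won't scan ahead — the pattern has to work from the very first character.
The match spans [0:7] → "'soqe5'".

(0, 7)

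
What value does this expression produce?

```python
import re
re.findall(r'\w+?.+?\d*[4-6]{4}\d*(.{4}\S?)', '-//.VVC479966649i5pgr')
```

['i5pgr']

This matches one or more of a word character (lazy), then one or more of any character (lazy); then zero or more of a digit, then exactly 4 of a character in [4-6], then zero or more of a digit; then exactly 4 of any character, then optionally a non-whitespace character (captured).
Scanning left to right: at [4:21] match 'VVC479966649i5pgr', group 1 = 'i5pgr'.
With a single group, `findall` returns only what that group captured — 1 item.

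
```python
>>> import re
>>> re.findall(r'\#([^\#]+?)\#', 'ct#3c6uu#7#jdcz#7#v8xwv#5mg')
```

['3c6uu', 'jdcz', 'v8xwv']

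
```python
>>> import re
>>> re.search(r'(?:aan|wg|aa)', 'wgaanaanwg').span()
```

The match spans [0:2] → 'wg'.

(0, 2)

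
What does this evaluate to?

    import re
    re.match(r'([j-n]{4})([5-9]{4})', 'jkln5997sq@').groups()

The match spans [0:8] → 'jkln5997'.
Captured: group 1 = 'jkln', group 2 = '5997'.

('jkln', '5997')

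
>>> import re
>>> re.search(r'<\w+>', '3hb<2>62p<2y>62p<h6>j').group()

The match spans [3:6] → '<2>'.

'<2>'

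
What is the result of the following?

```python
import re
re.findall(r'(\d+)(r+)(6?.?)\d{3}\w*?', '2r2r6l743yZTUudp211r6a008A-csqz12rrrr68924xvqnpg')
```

[('2', 'r', '6l'), ('211', 'r', '6a'), ('12', 'rrrr', '68')]

Pattern: one or more of a digit (captured); then one or more of a literal 'r' (captured); then optionally a literal '6', then optionally any character (captured); then exactly 3 of a digit, then zero or more of a word character (lazy).
A non-greedy quantifier consumes as few characters as it can — just enough that the remainder of the pattern still matches from where it stops; whatever follows it matches normally.
Scanning left to right: at [2:9] match '2r6l743', groups = ('2', 'r', '6l'); at [16:25] match '211r6a008', groups = ('211', 'r', '6a'); at [31:42] match '12rrrr68924', groups = ('12', 'rrrr', '68').
With 3 capturing groups, `findall` returns a 3-tuple per match.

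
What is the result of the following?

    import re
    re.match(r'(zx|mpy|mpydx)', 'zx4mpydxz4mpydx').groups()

`match` is anchored at position 0; if the pattern doesn't fit there, it returns None.
The match spans [0:2] → 'zx'.
Captured: group 1 = 'zx'.

('zx',)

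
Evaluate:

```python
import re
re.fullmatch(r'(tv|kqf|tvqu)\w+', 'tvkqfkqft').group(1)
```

'tv'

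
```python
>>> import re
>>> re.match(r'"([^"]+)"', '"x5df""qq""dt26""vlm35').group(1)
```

'x5df'

The match spans [0:6] → '"x5df"'.
Captured: group 1 = 'x5df'.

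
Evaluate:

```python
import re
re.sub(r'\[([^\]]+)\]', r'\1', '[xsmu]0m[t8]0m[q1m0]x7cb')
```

'xsmu0mt80mq1m0x7cb'

`\1` in the replacement pulls in group 1's text for each match.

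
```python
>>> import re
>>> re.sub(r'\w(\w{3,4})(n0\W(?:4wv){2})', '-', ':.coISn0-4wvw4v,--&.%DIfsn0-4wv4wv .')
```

':.coISn0-4wvw4v,--&.%- .'

Pattern: a word character; then 3 to 4 of a word character (captured); then the literal 'n0', then a non-word character, then the literal '4wv' repeated 2 times (captured).
Every occurrence is swapped for '-'.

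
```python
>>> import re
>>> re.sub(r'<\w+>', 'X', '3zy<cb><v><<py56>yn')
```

Each match is replaced by 'X'.

'3zyXX<Xyn'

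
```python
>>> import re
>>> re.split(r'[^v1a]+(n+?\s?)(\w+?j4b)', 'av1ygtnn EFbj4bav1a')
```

Because the pattern has a capturing group, `split` also inserts each captured text between the pieces.

['av1', 'n ', 'EFbj4b', 'av1a']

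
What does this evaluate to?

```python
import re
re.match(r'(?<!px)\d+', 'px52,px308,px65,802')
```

None

Because the assertion is negative and zero-width, positions next to the forbidden text are skipped.
`match` is anchored at position 0; if the pattern doesn't fit there, it returns None.
Here the string doesn't start with a match, so the call returns None.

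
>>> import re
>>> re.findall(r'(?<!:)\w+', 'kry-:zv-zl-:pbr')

['kry', 'v', 'zl', 'br']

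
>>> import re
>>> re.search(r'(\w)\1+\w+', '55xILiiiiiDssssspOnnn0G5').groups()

`\1` has to match the exact text group 1 already captured.
Unlike `match`, `search` isn't anchored — it looks for the pattern anywhere in the string.
The match spans [0:24] → '55xILiiiiiDssssspOnnn0G5'.
Captured: group 1 = '5'.

('5',)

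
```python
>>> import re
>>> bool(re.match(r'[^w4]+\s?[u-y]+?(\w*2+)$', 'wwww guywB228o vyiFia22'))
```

Pattern: one or more of any character except [w4], then optionally whitespace, then one or more of a character in [u-y] (lazy); then zero or more of a word character, then one or more of a literal '2' (captured); then anchored at the end.
With `match`, the pattern is implicitly anchored at the beginning.
Here the string doesn't start with a match, so the call returns None, and `bool(None)` is False.

False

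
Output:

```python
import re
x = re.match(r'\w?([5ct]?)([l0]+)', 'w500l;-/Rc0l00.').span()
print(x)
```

(0, 5)

This matches optionally a word character; then optionally one of [5ct] (captured); then one or more of one of [l0] (captured).
`re.match` only tries the pattern at the start of the string.
The match spans [0:5] → 'w500l'.
Captured: group 1 = '5', group 2 = '00l'.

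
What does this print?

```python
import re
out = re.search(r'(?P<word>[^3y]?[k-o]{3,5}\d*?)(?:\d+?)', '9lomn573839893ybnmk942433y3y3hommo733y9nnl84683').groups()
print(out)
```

('9lomn',)

The pattern matches optionally any character except [3y], then 3 to 5 of a character in [k-o], then zero or more of a digit (lazy) (captured as 'word'); then one or more of a digit (lazy) (non-capturing group).
A `+?`/`*?`/`{m,n}?` starts at its minimum and grows only as far as needed for what follows to match.
`re.search` scans for the first position where the pattern succeeds.
The match spans [0:6] → '9lomn5'.
Captured: group 1 = '9lomn'.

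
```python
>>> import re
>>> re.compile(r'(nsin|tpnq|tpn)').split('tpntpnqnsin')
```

['', 'tpn', '', 'tpnq', '', 'nsin', '']

Branches in `(...|...)` are attempted left-to-right; the first branch that allows the whole pattern to succeed is taken.
Matches to split on: at [0:3] → 'tpn'; at [3:7] → 'tpnq'; at [7:11] → 'nsin'.
With a capturing group present, the delimiter's captured portion is kept in the result list.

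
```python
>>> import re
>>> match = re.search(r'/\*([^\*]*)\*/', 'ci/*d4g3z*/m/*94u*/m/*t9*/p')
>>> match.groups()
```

The match spans [2:11] → '/*d4g3z*/'.
Captured: group 1 = 'd4g3z'.

('d4g3z',)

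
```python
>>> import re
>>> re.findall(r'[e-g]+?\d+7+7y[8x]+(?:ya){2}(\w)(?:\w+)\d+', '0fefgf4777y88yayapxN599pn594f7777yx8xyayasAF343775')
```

This matches one or more of a character in [e-g] (lazy), then one or more of a digit, then one or more of the literal '7'; then the literal '7y', then one or more of one of [8x], then the literal 'ya' repeated 2 times; then a word character (captured); then one or more of a word character (non-capturing group); then one or more of a digit.
Matches: at [1:50] match 'fefgf4777y88yayapxN599pn594f7777yx8xyayasAF343775', group 1 = 'p'.
With a single group, `findall` returns only what that group captured — 1 item.

['p']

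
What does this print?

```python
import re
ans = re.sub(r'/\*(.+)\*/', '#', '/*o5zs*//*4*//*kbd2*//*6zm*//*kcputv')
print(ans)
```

Matches: at [0:28] → '/*o5zs*//*4*//*kbd2*//*6zm*/'.
`sub` substitutes '#' at each match site.

#/*kcputv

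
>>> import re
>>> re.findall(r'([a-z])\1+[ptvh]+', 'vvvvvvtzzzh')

['v', 'z']

`\1` has to match the exact text group 1 already captured.
Walking the string: at [0:7] match 'vvvvvvt', group 1 = 'v'; at [7:11] match 'zzzh', group 1 = 'z'.
`findall` collects group 1 from each match (2 total).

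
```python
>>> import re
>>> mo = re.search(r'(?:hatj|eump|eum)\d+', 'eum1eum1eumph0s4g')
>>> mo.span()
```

(0, 4)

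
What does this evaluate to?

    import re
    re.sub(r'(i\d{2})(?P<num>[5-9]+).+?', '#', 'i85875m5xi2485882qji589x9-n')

A `+?`/`*?`/`{m,n}?` starts at its minimum and grows only as far as needed for what follows to match.
`sub` substitutes '#' at each match site.

'#5x#qj#9-n'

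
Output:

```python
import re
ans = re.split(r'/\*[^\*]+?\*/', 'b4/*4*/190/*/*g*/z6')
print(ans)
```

['b4', '190/*', 'z6']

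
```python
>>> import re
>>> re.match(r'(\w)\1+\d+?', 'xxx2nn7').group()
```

'xxx2'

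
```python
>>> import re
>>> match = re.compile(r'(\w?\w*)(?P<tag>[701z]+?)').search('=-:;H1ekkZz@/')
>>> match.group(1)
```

'H1ekkZ'

The match spans [4:11] → 'H1ekkZz'.
Captured: group 1 = 'H1ekkZ', group 2 = 'z'.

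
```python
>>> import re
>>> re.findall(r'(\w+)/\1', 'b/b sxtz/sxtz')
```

['b', 'sxtz']

`\1` has to match the exact text group 1 already captured.
Scanning left to right: at [0:3] match 'b/b', group 1 = 'b'; at [4:13] match 'sxtz/sxtz', group 1 = 'sxtz'.
Because there's exactly one group, `findall` drops the full match and keeps group 1 from each hit.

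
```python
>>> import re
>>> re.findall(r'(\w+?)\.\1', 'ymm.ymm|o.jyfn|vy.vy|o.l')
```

['ymm', 'vy']

The backreference `\1` re-matches whatever the first group consumed, character for character.
One capturing group, so `findall` returns just the captured substring from each match — 2 in all.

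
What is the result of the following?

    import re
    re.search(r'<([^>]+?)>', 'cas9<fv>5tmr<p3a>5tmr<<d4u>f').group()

'<fv>'

The match spans [4:8] → '<fv>'.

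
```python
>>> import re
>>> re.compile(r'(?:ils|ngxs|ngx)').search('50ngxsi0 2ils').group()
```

Alternation tries branches left to right and keeps the first one that lets the overall match succeed at that position.
`re.search` scans for the first position where the pattern succeeds.
The match spans [2:6] → 'ngxs'.

'ngxs'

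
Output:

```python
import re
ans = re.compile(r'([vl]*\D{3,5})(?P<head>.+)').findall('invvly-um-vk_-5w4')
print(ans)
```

[('invvl', 'y-um-vk_-5w4')]

Pattern: zero or more of one of [vl], then 3 to 5 of a non-digit (captured); then one or more of any character (captured as 'head').
Scanning left to right: at [0:17] match 'invvly-um-vk_-5w4', groups = ('invvl', 'y-um-vk_-5w4').
With 2 capturing groups, `findall` returns a 2-tuple per match.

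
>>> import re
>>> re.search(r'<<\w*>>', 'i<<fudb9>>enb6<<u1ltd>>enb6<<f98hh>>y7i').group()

'<<fudb9>>'

`re.search` tries every starting position until one works.
The match spans [1:10] → '<<fudb9>>'.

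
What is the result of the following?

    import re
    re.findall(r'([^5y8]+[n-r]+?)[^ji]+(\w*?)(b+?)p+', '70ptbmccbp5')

[('70p', '', 'b')]

The pattern matches one or more of any character except [5y8], then one or more of a character in [n-r] (lazy) (captured); then one or more of any character except [ji]; then zero or more of a word character (lazy) (captured); then one or more of a literal 'b' (lazy) (captured); then one or more of a literal 'p'.
Scanning left to right: at [0:10] match '70ptbmccbp', groups = ('70p', '', 'b').
With 3 capturing groups, `findall` returns a 3-tuple per match.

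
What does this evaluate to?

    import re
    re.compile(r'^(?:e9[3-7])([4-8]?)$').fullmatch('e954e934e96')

The pattern matches anchored at the start of the string; then the literal 'e9', then a character in [3-7] (non-capturing group); then optionally a character in [4-8] (captured); then anchored at the end.
For `fullmatch`, every character of the input must be accounted for by the pattern.
Here the pattern can't cover the whole string, so the call returns None.

None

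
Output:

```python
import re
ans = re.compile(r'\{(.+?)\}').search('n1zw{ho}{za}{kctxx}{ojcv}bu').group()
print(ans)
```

Lazy quantifiers expand one character at a time until the remainder of the pattern can match.
The match spans [4:8] → '{ho}'.

{ho}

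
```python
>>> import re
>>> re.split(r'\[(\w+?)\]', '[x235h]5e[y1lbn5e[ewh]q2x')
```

Matches to split on: at [0:7] → '[x235h]'; at [17:22] → '[ewh]'.
With a capturing group present, the delimiter's captured portion is kept in the result list.

['', 'x235h', '5e[y1lbn5e', 'ewh', 'q2x']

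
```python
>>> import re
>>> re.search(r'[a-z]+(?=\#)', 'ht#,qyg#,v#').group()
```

'ht'

The positive lookaround only admits positions where the adjacent text matches; those characters stay outside the span.
Unlike `match`, `search` isn't anchored — it looks for the pattern anywhere in the string.
The match spans [0:2] → 'ht'.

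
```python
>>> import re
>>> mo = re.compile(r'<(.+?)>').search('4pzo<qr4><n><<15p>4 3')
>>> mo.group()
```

'<qr4>'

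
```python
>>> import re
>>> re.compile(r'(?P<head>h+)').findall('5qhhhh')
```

This matches one or more of a literal 'h' (captured as 'head').
Matches: at [2:6] match 'hhhh', group 1 = 'hhhh'.
One capturing group, so `findall` returns just the captured substring from the one match — 1 in all.

['hhhh']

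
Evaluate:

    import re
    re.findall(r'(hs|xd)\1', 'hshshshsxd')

`\1` is not a pattern — it's the concrete string captured by group 1, re-applied verbatim.
One capturing group, so `findall` returns just the captured substring from each match — 2 in all.

['hs', 'hs']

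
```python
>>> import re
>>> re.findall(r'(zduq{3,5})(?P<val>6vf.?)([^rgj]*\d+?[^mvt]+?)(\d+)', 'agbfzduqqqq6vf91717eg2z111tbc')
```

Pattern: the literal 'zdu', then 3 to 5 of the literal 'q' (captured); then the literal '6vf', then optionally any character (captured as 'val'); then zero or more of any character except [rgj], then one or more of a digit (lazy), then one or more of any character except [mvt] (lazy) (captured); then one or more of a digit (captured).
Matches: at [4:22] match 'zduqqqq6vf91717eg2', groups = ('zduqqqq', '6vf9', '1717eg', '2').
`findall` packs the 4 group values into a tuple for every match.

[('zduqqqq', '6vf9', '1717eg', '2')]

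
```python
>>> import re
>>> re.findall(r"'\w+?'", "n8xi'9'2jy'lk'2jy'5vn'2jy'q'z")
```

Scanning left to right: at [4:7] → "'9'"; at [10:14] → "'lk'"; at [17:22] → "'5vn'"; at [25:28] → "'q'".
Since nothing is captured, `findall` lists the 4 matched substrings directly.

["'9'", "'lk'", "'5vn'", "'q'"]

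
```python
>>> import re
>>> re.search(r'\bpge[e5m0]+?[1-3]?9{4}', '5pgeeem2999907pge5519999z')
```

Pattern: a word boundary (`\b`, zero-width); then the literal 'pge', then one or more of one of [e5m0] (lazy); then optionally a character in [1-3], then exactly 4 of a literal '9'.
`re.search` tries every starting position until one works.
Here no position works, so the call returns None.

None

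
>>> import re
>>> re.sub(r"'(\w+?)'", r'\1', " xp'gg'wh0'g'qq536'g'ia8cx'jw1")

" xpggwh0gqq536gia8cx'jw1"

Matches: at [3:7] → "'gg'"; at [10:13] → "'g'"; at [18:21] → "'g'".
Each match is replaced using the text its own group 1 captured.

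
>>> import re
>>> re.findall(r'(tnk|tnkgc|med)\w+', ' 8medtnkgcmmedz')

Walking the string: at [2:15] match 'medtnkgcmmedz', group 1 = 'med'.
Because there's exactly one group, `findall` drops the full match and keeps group 1 from the one hit.

['med']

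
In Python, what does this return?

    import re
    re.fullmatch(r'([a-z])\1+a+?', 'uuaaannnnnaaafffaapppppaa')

For `fullmatch`, every character of the input must be accounted for by the pattern.
Here the string isn't matched end-to-end, so the call returns None.

None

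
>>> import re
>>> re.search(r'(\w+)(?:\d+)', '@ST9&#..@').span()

(1, 4)

Pattern: one or more of a word character (captured); then one or more of a digit (non-capturing group).
Unlike `match`, `search` isn't anchored — it looks for the pattern anywhere in the string.
The match spans [1:4] → 'ST9'.
Captured: group 1 = 'ST'.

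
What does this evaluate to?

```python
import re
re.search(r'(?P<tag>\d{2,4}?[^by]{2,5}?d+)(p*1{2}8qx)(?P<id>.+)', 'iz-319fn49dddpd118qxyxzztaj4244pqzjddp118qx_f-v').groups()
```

Pattern: 2 to 4 of a digit (lazy), then 2 to 5 of any character except [by] (lazy), then one or more of the literal 'd' (captured as 'tag'); then zero or more of a literal 'p', then exactly 2 of a literal '1', then the literal '8qx' (captured); then one or more of any character (captured as 'id').
`re.search` scans for the first position where the pattern succeeds.
The match spans [8:47] → '49dddpd118qxyxzztaj4244pqzjddp118qx_f-v'.
Captured: group 1 = '49dddpd', group 2 = '118qx', group 3 = 'yxzztaj4244pqzjddp118qx_f-v'.

('49dddpd', '118qx', 'yxzztaj4244pqzjddp118qx_f-v')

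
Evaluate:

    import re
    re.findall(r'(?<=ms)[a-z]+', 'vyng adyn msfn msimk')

The `(?=…)`/`(?<=…)` assertion just peeks at neighbouring text; it doesn't advance the match position.
Matches: at [12:14] → 'fn'; at [17:20] → 'imk'.
With no groups in the pattern, `findall` gives back each whole match — 2 here.

['fn', 'imk']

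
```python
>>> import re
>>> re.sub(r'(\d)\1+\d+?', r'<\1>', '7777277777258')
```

'<7><7>58'

`\1` is not a pattern — it's the concrete string captured by group 1, re-applied verbatim.
Matches: at [0:5] → '77772'; at [5:11] → '777772'.
`\1` in the replacement pulls in group 1's text for each match.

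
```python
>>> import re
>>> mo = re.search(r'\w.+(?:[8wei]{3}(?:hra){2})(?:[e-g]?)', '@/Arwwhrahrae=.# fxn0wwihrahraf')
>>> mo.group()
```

Pattern: a word character, then one or more of any character; then exactly 3 of one of [8wei], then the literal 'hra' repeated 2 times (non-capturing group); then optionally a character in [e-g] (non-capturing group).
Unlike `match`, `search` isn't anchored — it looks for the pattern anywhere in the string.
The match spans [2:31] → 'Arwwhrahrae=.# fxn0wwihrahraf'.

'Arwwhrahrae=.# fxn0wwihrahraf'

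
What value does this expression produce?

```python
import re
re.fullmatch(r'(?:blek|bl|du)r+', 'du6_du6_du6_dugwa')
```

`re.fullmatch` is like wrapping the pattern in `^…$` (in single-line mode).
Here there's no way to consume every character, so the call returns None.

None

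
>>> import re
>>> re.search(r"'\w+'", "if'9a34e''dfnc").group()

"'9a34e'"

Unlike `match`, `search` isn't anchored — it looks for the pattern anywhere in the string.
The match spans [2:9] → "'9a34e'".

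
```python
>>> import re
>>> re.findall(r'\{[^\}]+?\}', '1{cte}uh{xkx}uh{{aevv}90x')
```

['{cte}', '{xkx}', '{{aevv}']

Walking the string: at [1:6] → '{cte}'; at [8:13] → '{xkx}'; at [15:22] → '{{aevv}'.
Since nothing is captured, `findall` lists the 3 matched substrings directly.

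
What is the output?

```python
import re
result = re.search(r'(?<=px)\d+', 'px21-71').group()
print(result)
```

21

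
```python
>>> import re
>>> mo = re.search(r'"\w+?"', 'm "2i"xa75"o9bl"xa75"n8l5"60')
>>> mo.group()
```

`re.search` tries every starting position until one works.
The match spans [2:6] → '"2i"'.

'"2i"'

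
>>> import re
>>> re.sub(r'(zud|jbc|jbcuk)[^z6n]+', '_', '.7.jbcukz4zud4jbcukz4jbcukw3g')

Every occurrence is swapped for '_'.

'.7._z4_z4_'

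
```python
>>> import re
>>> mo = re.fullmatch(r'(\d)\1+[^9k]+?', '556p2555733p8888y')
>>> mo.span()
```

`\1` has to match the exact text group 1 already captured.
`fullmatch` succeeds only if the pattern covers the string from start to end.
The match spans [0:17] → '556p2555733p8888y'.
Captured: group 1 = '5'.

(0, 17)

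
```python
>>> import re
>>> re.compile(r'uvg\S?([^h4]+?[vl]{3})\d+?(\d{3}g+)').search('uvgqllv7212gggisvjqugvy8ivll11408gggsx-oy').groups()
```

This matches the literal 'uvg', then optionally a non-whitespace character; then one or more of any character except [h4] (lazy), then exactly 3 of one of [vl] (captured); then one or more of a digit (lazy); then exactly 3 of a digit, then one or more of the literal 'g' (captured).
`re.search` scans for the first position where the pattern succeeds.
The match spans [0:36] → 'uvgqllv7212gggisvjqugvy8ivll11408ggg'.
Captured: group 1 = 'llv7212gggisvjqugvy8ivll', group 2 = '408ggg'.

('llv7212gggisvjqugvy8ivll', '408ggg')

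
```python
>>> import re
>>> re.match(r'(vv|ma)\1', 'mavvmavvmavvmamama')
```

None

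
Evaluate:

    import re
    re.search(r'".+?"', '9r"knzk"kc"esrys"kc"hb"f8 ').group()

A `+?`/`*?`/`{m,n}?` starts at its minimum and grows only as far as needed for what follows to match.
`search` walks the string left to right and returns the first match it finds.
The match spans [2:8] → '"knzk"'.

'"knzk"'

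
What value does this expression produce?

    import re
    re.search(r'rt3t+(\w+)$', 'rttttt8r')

None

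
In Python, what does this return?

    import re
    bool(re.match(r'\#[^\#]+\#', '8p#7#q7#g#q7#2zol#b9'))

False

`re.match` won't scan ahead — the pattern has to work from the very first character.
Here the string doesn't start with a match, so the call returns None, and `bool(None)` is False.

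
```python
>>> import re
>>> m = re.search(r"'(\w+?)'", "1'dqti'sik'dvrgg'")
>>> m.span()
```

The match spans [1:7] → "'dqti'".

(1, 7)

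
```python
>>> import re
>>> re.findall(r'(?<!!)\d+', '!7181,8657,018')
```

`(?!…)`/`(?<!…)` only lets a position through if the neighbouring text does NOT match; no characters are consumed.
Scanning left to right: at [2:5] → '181'; at [6:10] → '8657'; at [11:14] → '018'.
`findall` yields the raw match text (3 of them) because the pattern has no groups.

['181', '8657', '018']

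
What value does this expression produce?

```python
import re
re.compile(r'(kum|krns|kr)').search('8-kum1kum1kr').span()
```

(2, 5)

`search` walks the string left to right and returns the first match it finds.
The match spans [2:5] → 'kum'.
Captured: group 1 = 'kum'.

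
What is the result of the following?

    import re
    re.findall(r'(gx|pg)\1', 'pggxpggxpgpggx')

['pg']

A backreference is literal: `\1` must see the identical characters the first group matched.
With a single group, `findall` returns only what that group captured — 1 item.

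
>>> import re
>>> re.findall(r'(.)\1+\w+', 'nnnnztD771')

['n']

After group 1 captures some text, `\1` only succeeds where that same text appears again.
Walking the string: at [0:10] match 'nnnnztD771', group 1 = 'n'.
`findall` collects group 1 from the one match (1 total).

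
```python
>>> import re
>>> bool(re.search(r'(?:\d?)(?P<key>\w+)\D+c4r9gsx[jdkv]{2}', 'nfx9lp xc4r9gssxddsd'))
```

Pattern: optionally a digit (non-capturing group); then one or more of a word character (captured as 'key'); then one or more of a non-digit, then the literal 'c4', then the literal 'r9'; then the literal 'gsx', then exactly 2 of one of [jdkv].
`re.search` scans for the first position where the pattern succeeds.
Here no position works, so the call returns None, and `bool(None)` is False.

False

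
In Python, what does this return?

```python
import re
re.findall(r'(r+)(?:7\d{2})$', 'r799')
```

This matches one or more of a literal 'r' (captured); then a literal '7', then exactly 2 of a digit (non-capturing group); then anchored at the end.
Walking the string: at [0:4] match 'r799', group 1 = 'r'.
One capturing group, so `findall` returns just the captured substring from the one match — 1 in all.

['r']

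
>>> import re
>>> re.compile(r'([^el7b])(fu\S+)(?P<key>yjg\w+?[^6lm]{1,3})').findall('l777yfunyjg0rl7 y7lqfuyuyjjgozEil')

[('y', 'fun', 'yjg0r')]

This matches any character except [el7b] (captured); then the literal 'fu', then one or more of a non-whitespace character (captured); then the literal 'yjg', then one or more of a word character (lazy), then 1 to 3 of any character except [6lm] (captured as 'key').
A `+?`/`*?`/`{m,n}?` starts at its minimum and grows only as far as needed for what follows to match.
Walking the string: at [4:13] match 'yfunyjg0r', groups = ('y', 'fun', 'yjg0r').
`findall` packs the 3 group values into a tuple for every match.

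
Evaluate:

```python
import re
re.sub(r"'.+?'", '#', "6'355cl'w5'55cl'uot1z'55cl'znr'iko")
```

"6#w5#uot1z#znr'iko"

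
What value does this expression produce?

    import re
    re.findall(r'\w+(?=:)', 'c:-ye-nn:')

The `(?=…)`/`(?<=…)` assertion just peeks at neighbouring text; it doesn't advance the match position.
Walking the string: at [0:1] → 'c'; at [6:8] → 'nn'.
With no groups in the pattern, `findall` gives back each whole match — 2 here.

['c', 'nn']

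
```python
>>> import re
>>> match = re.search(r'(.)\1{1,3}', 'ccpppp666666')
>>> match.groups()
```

('c',)

The match spans [0:2] → 'cc'.
Captured: group 1 = 'c'.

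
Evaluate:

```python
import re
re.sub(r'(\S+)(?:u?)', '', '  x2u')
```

Every occurrence is swapped for ''.

'  '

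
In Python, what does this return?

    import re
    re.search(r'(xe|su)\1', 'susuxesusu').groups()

('su',)

`\1` is not a pattern — it's the concrete string captured by group 1, re-applied verbatim.
`search` walks the string left to right and returns the first match it finds.
The match spans [0:4] → 'susu'.
Captured: group 1 = 'su'.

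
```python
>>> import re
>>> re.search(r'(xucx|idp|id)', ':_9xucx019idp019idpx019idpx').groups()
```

('xucx',)

The match spans [3:7] → 'xucx'.
Captured: group 1 = 'xucx'.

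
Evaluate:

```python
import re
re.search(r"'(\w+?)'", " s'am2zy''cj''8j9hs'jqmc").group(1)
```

'am2zy'

The match spans [2:9] → "'am2zy'".
Captured: group 1 = 'am2zy'.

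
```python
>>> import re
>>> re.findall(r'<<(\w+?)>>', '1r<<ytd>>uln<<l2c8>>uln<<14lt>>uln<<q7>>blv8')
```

['ytd', 'l2c8', '14lt', 'q7']

Walking the string: at [2:9] match '<<ytd>>', group 1 = 'ytd'; at [12:20] match '<<l2c8>>', group 1 = 'l2c8'; at [23:31] match '<<14lt>>', group 1 = '14lt'; at [34:40] match '<<q7>>', group 1 = 'q7'.
`findall` collects group 1 from each match (4 total).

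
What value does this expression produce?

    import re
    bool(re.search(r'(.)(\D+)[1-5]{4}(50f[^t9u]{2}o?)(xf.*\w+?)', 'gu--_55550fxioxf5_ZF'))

False

Here no position works, so the call returns None, and `bool(None)` is False.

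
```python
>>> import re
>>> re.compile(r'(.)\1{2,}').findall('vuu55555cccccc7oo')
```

The backreference `\1` re-matches whatever the first group consumed, character for character.
With a single group, `findall` returns only what that group captured — 2 items.

['5', 'c']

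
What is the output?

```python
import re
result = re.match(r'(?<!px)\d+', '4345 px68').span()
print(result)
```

(0, 4)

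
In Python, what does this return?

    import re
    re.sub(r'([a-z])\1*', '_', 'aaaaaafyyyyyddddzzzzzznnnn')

'______'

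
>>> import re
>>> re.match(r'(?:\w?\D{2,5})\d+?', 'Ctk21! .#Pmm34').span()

(0, 4)

`match` is anchored at position 0; if the pattern doesn't fit there, it returns None.
The match spans [0:4] → 'Ctk2'.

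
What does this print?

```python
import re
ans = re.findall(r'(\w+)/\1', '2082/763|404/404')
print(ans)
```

['404']

After group 1 captures some text, `\1` only succeeds where that same text appears again.
Walking the string: at [9:16] match '404/404', group 1 = '404'.
One capturing group, so `findall` returns just the captured substring from the one match — 1 in all.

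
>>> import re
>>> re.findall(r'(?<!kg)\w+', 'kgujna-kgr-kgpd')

['kgujna', 'kgr', 'kgpd']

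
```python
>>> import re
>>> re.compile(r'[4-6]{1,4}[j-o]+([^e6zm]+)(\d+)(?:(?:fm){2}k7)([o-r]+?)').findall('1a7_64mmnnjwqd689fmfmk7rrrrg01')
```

[('wqd', '689', 'r')]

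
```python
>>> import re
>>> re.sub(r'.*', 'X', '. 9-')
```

Every occurrence is swapped for 'X'.

'XX'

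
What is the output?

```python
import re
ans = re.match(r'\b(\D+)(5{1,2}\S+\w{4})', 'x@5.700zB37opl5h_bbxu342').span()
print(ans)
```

(0, 24)

`match` is anchored at position 0; if the pattern doesn't fit there, it returns None.
The match spans [0:24] → 'x@5.700zB37opl5h_bbxu342'.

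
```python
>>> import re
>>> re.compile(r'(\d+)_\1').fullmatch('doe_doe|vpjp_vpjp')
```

After group 1 captures some text, `\1` only succeeds where that same text appears again.
`re.fullmatch` is like wrapping the pattern in `^…$` (in single-line mode).
Here there's no way to consume every character, so the call returns None.

None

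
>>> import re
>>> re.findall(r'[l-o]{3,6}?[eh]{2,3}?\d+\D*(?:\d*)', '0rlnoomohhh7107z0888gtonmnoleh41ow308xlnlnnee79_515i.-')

The pattern matches 3 to 6 of a character in [l-o] (lazy), then 2 to 3 of one of [eh] (lazy); then one or more of a digit, then zero or more of a non-digit; then zero or more of a digit (non-capturing group).
Since nothing is captured, `findall` lists the 3 matched substrings directly.

['lnoomohhh7107z0888', 'onmnoleh41ow308', 'lnlnnee79_515']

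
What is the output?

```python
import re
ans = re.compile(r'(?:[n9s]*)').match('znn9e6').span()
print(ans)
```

(0, 0)

`re.match` only tries the pattern at the start of the string.
The match spans [0:0] → ''.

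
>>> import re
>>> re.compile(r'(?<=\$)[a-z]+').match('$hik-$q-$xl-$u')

None

Lookahead/lookbehind check context without consuming it, so the matched span excludes the asserted characters.
`match` is anchored at position 0; if the pattern doesn't fit there, it returns None.
Here position 0 doesn't satisfy it, so the call returns None.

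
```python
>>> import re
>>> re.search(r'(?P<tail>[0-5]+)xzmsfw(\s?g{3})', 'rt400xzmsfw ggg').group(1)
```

Pattern: one or more of a character in [0-5] (captured as 'tail'); then the literal 'xzm', then the literal 'sfw'; then optionally whitespace, then exactly 3 of the literal 'g' (captured).
`re.search` scans for the first position where the pattern succeeds.
The match spans [2:15] → '400xzmsfw ggg'.
Captured: group 1 = '400', group 2 = ' ggg'.

'400'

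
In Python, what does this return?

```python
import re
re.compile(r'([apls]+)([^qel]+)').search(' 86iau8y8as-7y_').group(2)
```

'u8y8as-7y_'

Pattern: one or more of one of [apls] (captured); then one or more of any character except [qel] (captured).
Unlike `match`, `search` isn't anchored — it looks for the pattern anywhere in the string.
The match spans [4:15] → 'au8y8as-7y_'.
Captured: group 1 = 'a', group 2 = 'u8y8as-7y_'.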